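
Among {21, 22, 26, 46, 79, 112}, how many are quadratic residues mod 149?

(21/149) = -1 → non-residue.
(22/149) = +1 → QR.
(26/149) = +1 → QR.
(46/149) = +1 → QR.
(79/149) = -1 → non-residue.
(112/149) = +1 → QR.
Total quadratic residues among the 6: 4.

4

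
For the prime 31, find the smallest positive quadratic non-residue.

3

(2/31) = +1, so 2 is a residue.
(3/31) = −1, so 3 is the smallest positive non-residue mod 31.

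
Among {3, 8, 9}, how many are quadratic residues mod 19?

(3/19) = -1 → non-residue.
(8/19) = -1 → non-residue.
(9/19) = +1 → QR.
Total quadratic residues among the 3: 1.

1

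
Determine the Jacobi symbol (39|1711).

Reciprocity: 39 ≡ 3 and 1711 ≡ 3 (mod 4), so (39/1711) = −(1711/39).
Reduce top mod 39: now compute (34/39).
Pull out 2: since 39 ≡ 7 (mod 8), (2/39) = +1.
Reciprocity: 17 ≡ 1 and 39 ≡ 3 (mod 4), so (17/39) = +(39/17).
Reduce top mod 17: now compute (5/17).
Reciprocity: 5 ≡ 1 and 17 ≡ 1 (mod 4), so (5/17) = +(17/5).
Reduce top mod 5: now compute (2/5).
Pull out 2: since 5 ≡ 5 (mod 8), (2/5) = -1.
Reached (1/5) = 1. Collecting the sign flips along the way, the symbol is +1.

1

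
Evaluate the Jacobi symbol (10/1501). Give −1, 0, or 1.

-1

Pull out 2: since 1501 ≡ 5 (mod 8), (2/1501) = -1.
Reciprocity: 5 ≡ 1 and 1501 ≡ 1 (mod 4), so (5/1501) = +(1501/5).
Reduce top mod 5: now compute (1/5).
Reached (1/5) = 1. Collecting the sign flips along the way, the symbol is -1.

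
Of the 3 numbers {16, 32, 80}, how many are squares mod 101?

2

(16/101) = +1 → QR.
(32/101) = -1 → non-residue.
(80/101) = +1 → QR.
Total quadratic residues among the 3: 2.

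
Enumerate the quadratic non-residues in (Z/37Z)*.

Square k = 1,…,18 (k and 37−k give the same square):
1²=1, 2²=4, 3²=9, 4²=16, 5²=25, 6²=36, 7²≡12, 8²≡27, 9²≡7, 10²≡26, 11²≡10, 12²≡33, 13²≡21, 14²≡11, 15²≡3, 16²≡34, 17²≡30, 18²≡28 (mod 37).
The residues are {1, 3, 4, 7, 9, 10, 11, 12, 16, 21, 25, 26, 27, 28, 30, 33, 34, 36}; the non-residues are the remaining 18 nonzero classes.

2, 5, 6, 8, 13, 14, 15, 17, 18, 19, 20, 22, 23, 24, 29, 31, 32, 35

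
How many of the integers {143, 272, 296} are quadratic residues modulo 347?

(143/347) = +1 → QR.
(272/347) = -1 → non-residue.
(296/347) = +1 → QR.
Total quadratic residues among the 3: 2.

2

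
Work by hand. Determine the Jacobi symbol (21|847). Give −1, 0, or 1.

0

Reciprocity: 21 ≡ 1 and 847 ≡ 3 (mod 4), so (21/847) = +(847/21).
Reduce top mod 21: now compute (7/21).
Reciprocity: 7 ≡ 3 and 21 ≡ 1 (mod 4), so (7/21) = +(21/7).
Reduce top mod 7: now compute (0/7).
Top reduces to 0: gcd > 1, so the symbol is 0.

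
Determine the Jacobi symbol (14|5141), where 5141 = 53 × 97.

Pull out 2: since 5141 ≡ 5 (mod 8), (2/5141) = -1.
Reciprocity: 7 ≡ 3 and 5141 ≡ 1 (mod 4), so (7/5141) = +(5141/7).
Reduce top mod 7: now compute (3/7).
Reciprocity: 3 ≡ 3 and 7 ≡ 3 (mod 4), so (3/7) = −(7/3).
Reduce top mod 3: now compute (1/3).
Reached (1/3) = 1. Collecting the sign flips along the way, the symbol is +1.

1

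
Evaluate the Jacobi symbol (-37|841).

First reduce: -37 ≡ 804 (mod 841).
Pull out 2^2: since 841 ≡ 1 (mod 8), (2/841) = +1, so (2/841)^2 = +1.
Reciprocity: 201 ≡ 1 and 841 ≡ 1 (mod 4), so (201/841) = +(841/201).
Reduce top mod 201: now compute (37/201).
Reciprocity: 37 ≡ 1 and 201 ≡ 1 (mod 4), so (37/201) = +(201/37).
Reduce top mod 37: now compute (16/37).
Pull out 2^4: since 37 ≡ 5 (mod 8), (2/37) = -1, so (2/37)^4 = +1.
Reached (1/37) = 1. Collecting the sign flips along the way, the symbol is +1.

1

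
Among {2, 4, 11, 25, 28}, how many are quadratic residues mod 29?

3

(2/29) = -1 → non-residue.
(4/29) = +1 → QR.
(11/29) = -1 → non-residue.
(25/29) = +1 → QR.
(28/29) = +1 → QR.
Total quadratic residues among the 5: 3.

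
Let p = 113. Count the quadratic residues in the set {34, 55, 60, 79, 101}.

(34/113) = -1 → non-residue.
(55/113) = -1 → non-residue.
(60/113) = +1 → QR.
(79/113) = -1 → non-residue.
(101/113) = -1 → non-residue.
Total quadratic residues among the 5: 1.

1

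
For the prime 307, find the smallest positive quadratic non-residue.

(2/307) = −1, so 2 is the smallest positive non-residue mod 307.

2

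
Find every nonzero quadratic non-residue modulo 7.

Square k = 1,…,3 (k and 7−k give the same square):
1²=1, 2²=4, 3²≡2 (mod 7).
The residues are {1, 2, 4}; the non-residues are the remaining 3 nonzero classes.

3, 5, 6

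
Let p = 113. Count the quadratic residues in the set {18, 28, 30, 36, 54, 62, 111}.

(18/113) = +1 → QR.
(28/113) = +1 → QR.
(30/113) = +1 → QR.
(36/113) = +1 → QR.
(54/113) = -1 → non-residue.
(62/113) = +1 → QR.
(111/113) = +1 → QR.
Total quadratic residues among the 7: 6.

6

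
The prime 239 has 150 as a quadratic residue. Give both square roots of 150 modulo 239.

110, 129

Since 239 ≡ 3 (mod 4), a square root of 150 is 150^((239+1)/4) = 150^60 mod 239.
Repeated squaring: 150^2≡34, 150^4≡200, 150^8≡87, 150^16≡160, 150^32≡27 (mod 239).
150^60 = 150^(32+16+8+4) ≡ 110 (mod 239).
Check: 110² = 12100 ≡ 150 (mod 239). The two roots are 110 and 129.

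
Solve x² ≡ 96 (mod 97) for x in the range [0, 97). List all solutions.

22, 75

97 ≡ 1 (mod 4), so we find a root by search.
Trying successive values, 22² = 484 ≡ 96 (mod 97). The other root is 97 − 22 = 75.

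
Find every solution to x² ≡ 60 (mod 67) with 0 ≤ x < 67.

Since 67 ≡ 3 (mod 4), a square root of 60 is 60^((67+1)/4) = 60^17 mod 67.
Repeated squaring: 60^2≡49, 60^4≡56, 60^8≡54, 60^16≡35 (mod 67).
60^17 = 60^(16+1) ≡ 23 (mod 67).
Check: 23² = 529 ≡ 60 (mod 67). The two roots are 23 and 44.

23, 44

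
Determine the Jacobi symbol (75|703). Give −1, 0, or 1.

-1

Reciprocity: 75 ≡ 3 and 703 ≡ 3 (mod 4), so (75/703) = −(703/75).
Reduce top mod 75: now compute (28/75).
Pull out 2^2: since 75 ≡ 3 (mod 8), (2/75) = -1, so (2/75)^2 = +1.
Reciprocity: 7 ≡ 3 and 75 ≡ 3 (mod 4), so (7/75) = −(75/7).
Reduce top mod 7: now compute (5/7).
Reciprocity: 5 ≡ 1 and 7 ≡ 3 (mod 4), so (5/7) = +(7/5).
Reduce top mod 5: now compute (2/5).
Pull out 2: since 5 ≡ 5 (mod 8), (2/5) = -1.
Reached (1/5) = 1. Collecting the sign flips along the way, the symbol is -1.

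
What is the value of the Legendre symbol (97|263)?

-1

Reciprocity: 97 ≡ 1 and 263 ≡ 3 (mod 4), so (97/263) = +(263/97).
Reduce top mod 97: now compute (69/97).
Reciprocity: 69 ≡ 1 and 97 ≡ 1 (mod 4), so (69/97) = +(97/69).
Reduce top mod 69: now compute (28/69).
Pull out 2^2: since 69 ≡ 5 (mod 8), (2/69) = -1, so (2/69)^2 = +1.
Reciprocity: 7 ≡ 3 and 69 ≡ 1 (mod 4), so (7/69) = +(69/7).
Reduce top mod 7: now compute (6/7).
Pull out 2: since 7 ≡ 7 (mod 8), (2/7) = +1.
Reciprocity: 3 ≡ 3 and 7 ≡ 3 (mod 4), so (3/7) = −(7/3).
Reduce top mod 3: now compute (1/3).
Reached (1/3) = 1. Collecting the sign flips along the way, the symbol is -1.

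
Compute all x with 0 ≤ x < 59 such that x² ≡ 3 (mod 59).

11, 48

Since 59 ≡ 3 (mod 4), a square root of 3 is 3^((59+1)/4) = 3^15 mod 59.
Repeated squaring: 3^2≡9, 3^4≡22, 3^8≡12 (mod 59).
3^15 = 3^(8+4+2+1) ≡ 48 (mod 59).
Check: 48² = 2304 ≡ 3 (mod 59). The two roots are 11 and 48.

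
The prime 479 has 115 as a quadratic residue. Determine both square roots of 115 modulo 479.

96, 383

Since 479 ≡ 3 (mod 4), a square root of 115 is 115^((479+1)/4) = 115^120 mod 479.
Repeated squaring: 115^2≡292, 115^4≡2, 115^8≡4, 115^16≡16, 115^32≡256, 115^64≡392 (mod 479).
115^120 = 115^(64+32+16+8) ≡ 96 (mod 479).
Check: 96² = 9216 ≡ 115 (mod 479). The two roots are 96 and 383.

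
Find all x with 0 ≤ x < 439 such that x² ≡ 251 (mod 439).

149, 290

Since 439 ≡ 3 (mod 4), a square root of 251 is 251^((439+1)/4) = 251^110 mod 439.
Repeated squaring: 251^2≡224, 251^4≡130, 251^8≡218, 251^16≡112, 251^32≡252, 251^64≡288 (mod 439).
251^110 = 251^(64+32+8+4+2) ≡ 290 (mod 439).
Check: 290² = 84100 ≡ 251 (mod 439). The two roots are 149 and 290.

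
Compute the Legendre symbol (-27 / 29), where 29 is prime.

First reduce: -27 ≡ 2 (mod 29).
Pull out 2: since 29 ≡ 5 (mod 8), (2/29) = -1.
Reached (1/29) = 1. Collecting the sign flips along the way, the symbol is -1.

-1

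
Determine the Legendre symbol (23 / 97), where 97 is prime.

-1

Euler's criterion: (23/97) ≡ 23^48 (mod 97).
23^2 ≡ 44 (mod 97)
23^4 ≡ 93 (mod 97)
23^8 ≡ 16 (mod 97)
23^16 ≡ 62 (mod 97)
23^32 ≡ 61 (mod 97)
23^48 = 23^(32+16) ≡ 96 (mod 97).
Result is 96 ≡ −1, so (23/97) = −1.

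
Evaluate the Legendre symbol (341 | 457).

1

Euler's criterion: (341/457) ≡ 341^228 (mod 457).
341^2 ≡ 203 (mod 457)
341^4 ≡ 79 (mod 457)
341^8 ≡ 300 (mod 457)
341^16 ≡ 428 (mod 457)
341^32 ≡ 384 (mod 457)
341^64 ≡ 302 (mod 457)
341^128 ≡ 261 (mod 457)
341^228 = 341^(128+64+32+4) ≡ 1 (mod 457).
Result is 1, so (341/457) = 1.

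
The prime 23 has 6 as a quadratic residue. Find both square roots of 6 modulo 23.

Since 23 ≡ 3 (mod 4), a square root of 6 is 6^((23+1)/4) = 6^6 mod 23.
Repeated squaring: 6^2≡13, 6^4≡8 (mod 23).
6^6 = 6^(4+2) ≡ 12 (mod 23).
Check: 12² = 144 ≡ 6 (mod 23). The two roots are 11 and 12.

11, 12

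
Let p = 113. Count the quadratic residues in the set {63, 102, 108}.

(63/113) = +1 → QR.
(102/113) = +1 → QR.
(108/113) = -1 → non-residue.
Total quadratic residues among the 3: 2.

2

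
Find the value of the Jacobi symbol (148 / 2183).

0

Pull out 2^2: since 2183 ≡ 7 (mod 8), (2/2183) = +1, so (2/2183)^2 = +1.
Reciprocity: 37 ≡ 1 and 2183 ≡ 3 (mod 4), so (37/2183) = +(2183/37).
Reduce top mod 37: now compute (0/37).
Top reduces to 0: gcd > 1, so the symbol is 0.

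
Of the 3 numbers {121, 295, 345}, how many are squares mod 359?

2

(121/359) = +1 → QR.
(295/359) = -1 → non-residue.
(345/359) = +1 → QR.
Total quadratic residues among the 3: 2.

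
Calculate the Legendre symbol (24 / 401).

-1

Pull out 2^3: since 401 ≡ 1 (mod 8), (2/401) = +1, so (2/401)^3 = +1.
Reciprocity: 3 ≡ 3 and 401 ≡ 1 (mod 4), so (3/401) = +(401/3).
Reduce top mod 3: now compute (2/3).
Pull out 2: since 3 ≡ 3 (mod 8), (2/3) = -1.
Reached (1/3) = 1. Collecting the sign flips along the way, the symbol is -1.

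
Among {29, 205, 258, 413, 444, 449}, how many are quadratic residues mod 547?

(29/547) = +1 → QR.
(205/547) = +1 → QR.
(258/547) = -1 → non-residue.
(413/547) = +1 → QR.
(444/547) = +1 → QR.
(449/547) = +1 → QR.
Total quadratic residues among the 6: 5.

5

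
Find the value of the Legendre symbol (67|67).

0

First reduce: 67 ≡ 0 (mod 67).
Top reduces to 0: gcd > 1, so the symbol is 0.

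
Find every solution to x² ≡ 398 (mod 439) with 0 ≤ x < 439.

129, 310

Since 439 ≡ 3 (mod 4), a square root of 398 is 398^((439+1)/4) = 398^110 mod 439.
Repeated squaring: 398^2≡364, 398^4≡357, 398^8≡139, 398^16≡5, 398^32≡25, 398^64≡186 (mod 439).
398^110 = 398^(64+32+8+4+2) ≡ 129 (mod 439).
Check: 129² = 16641 ≡ 398 (mod 439). The two roots are 129 and 310.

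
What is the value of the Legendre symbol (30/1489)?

Pull out 2: since 1489 ≡ 1 (mod 8), (2/1489) = +1.
Reciprocity: 15 ≡ 3 and 1489 ≡ 1 (mod 4), so (15/1489) = +(1489/15).
Reduce top mod 15: now compute (4/15).
Pull out 2^2: since 15 ≡ 7 (mod 8), (2/15) = +1, so (2/15)^2 = +1.
Reached (1/15) = 1. Collecting the sign flips along the way, the symbol is +1.

1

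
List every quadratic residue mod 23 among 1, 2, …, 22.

Square k = 1,…,11 (k and 23−k give the same square):
1²=1, 2²=4, 3²=9, 4²=16, 5²≡2, 6²≡13, 7²≡3, 8²≡18, 9²≡12, 10²≡8, 11²≡6 (mod 23).
So the quadratic residues mod 23 are {1, 2, 3, 4, 6, 8, 9, 12, 13, 16, 18}.

1, 2, 3, 4, 6, 8, 9, 12, 13, 16, 18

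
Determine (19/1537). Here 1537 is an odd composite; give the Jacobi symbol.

1

Reciprocity: 19 ≡ 3 and 1537 ≡ 1 (mod 4), so (19/1537) = +(1537/19).
Reduce top mod 19: now compute (17/19).
Reciprocity: 17 ≡ 1 and 19 ≡ 3 (mod 4), so (17/19) = +(19/17).
Reduce top mod 17: now compute (2/17).
Pull out 2: since 17 ≡ 1 (mod 8), (2/17) = +1.
Reached (1/17) = 1. Collecting the sign flips along the way, the symbol is +1.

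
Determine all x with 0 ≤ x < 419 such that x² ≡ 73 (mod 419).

62, 357

Since 419 ≡ 3 (mod 4), a square root of 73 is 73^((419+1)/4) = 73^105 mod 419.
Repeated squaring: 73^2≡301, 73^4≡97, 73^8≡191, 73^16≡28, 73^32≡365, 73^64≡402 (mod 419).
73^105 = 73^(64+32+8+1) ≡ 62 (mod 419).
Check: 62² = 3844 ≡ 73 (mod 419). The two roots are 62 and 357.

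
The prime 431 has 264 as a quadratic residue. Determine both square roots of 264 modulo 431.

Since 431 ≡ 3 (mod 4), a square root of 264 is 264^((431+1)/4) = 264^108 mod 431.
Repeated squaring: 264^2≡305, 264^4≡360, 264^8≡300, 264^16≡352, 264^32≡207, 264^64≡180 (mod 431).
264^108 = 264^(64+32+8+4) ≡ 228 (mod 431).
Check: 228² = 51984 ≡ 264 (mod 431). The two roots are 203 and 228.

203, 228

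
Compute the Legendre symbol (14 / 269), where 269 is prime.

1

Euler's criterion: (14/269) ≡ 14^134 (mod 269).
14^2 ≡ 196 (mod 269)
14^4 ≡ 218 (mod 269)
14^8 ≡ 180 (mod 269)
14^16 ≡ 120 (mod 269)
14^32 ≡ 143 (mod 269)
14^64 ≡ 5 (mod 269)
14^128 ≡ 25 (mod 269)
14^134 = 14^(128+4+2) ≡ 1 (mod 269).
Result is 1, so (14/269) = 1.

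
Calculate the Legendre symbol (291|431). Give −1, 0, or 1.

1

Euler's criterion: (291/431) ≡ 291^215 (mod 431).
291^2 ≡ 205 (mod 431)
291^4 ≡ 218 (mod 431)
291^8 ≡ 114 (mod 431)
291^16 ≡ 66 (mod 431)
291^32 ≡ 46 (mod 431)
291^64 ≡ 392 (mod 431)
291^128 ≡ 228 (mod 431)
291^215 = 291^(128+64+16+4+2+1) ≡ 1 (mod 431).
Result is 1, so (291/431) = 1.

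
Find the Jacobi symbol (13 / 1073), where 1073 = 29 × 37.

-1

Reciprocity: 13 ≡ 1 and 1073 ≡ 1 (mod 4), so (13/1073) = +(1073/13).
Reduce top mod 13: now compute (7/13).
Reciprocity: 7 ≡ 3 and 13 ≡ 1 (mod 4), so (7/13) = +(13/7).
Reduce top mod 7: now compute (6/7).
Pull out 2: since 7 ≡ 7 (mod 8), (2/7) = +1.
Reciprocity: 3 ≡ 3 and 7 ≡ 3 (mod 4), so (3/7) = −(7/3).
Reduce top mod 3: now compute (1/3).
Reached (1/3) = 1. Collecting the sign flips along the way, the symbol is -1.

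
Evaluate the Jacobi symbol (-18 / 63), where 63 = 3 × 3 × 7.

0

First reduce: -18 ≡ 45 (mod 63).
Reciprocity: 45 ≡ 1 and 63 ≡ 3 (mod 4), so (45/63) = +(63/45).
Reduce top mod 45: now compute (18/45).
Pull out 2: since 45 ≡ 5 (mod 8), (2/45) = -1.
Reciprocity: 9 ≡ 1 and 45 ≡ 1 (mod 4), so (9/45) = +(45/9).
Reduce top mod 9: now compute (0/9).
Top reduces to 0: gcd > 1, so the symbol is 0.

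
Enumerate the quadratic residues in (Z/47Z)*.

Square k = 1,…,23 (k and 47−k give the same square):
1²=1, 2²=4, 3²=9, 4²=16, 5²=25, 6²=36, 7²≡2, 8²≡17, 9²≡34, 10²≡6, 11²≡27, 12²≡3, 13²≡28, 14²≡8, 15²≡37, 16²≡21, 17²≡7, 18²≡42, 19²≡32, 20²≡24, 21²≡18, 22²≡14, 23²≡12 (mod 47).
So the quadratic residues mod 47 are {1, 2, 3, 4, 6, 7, 8, 9, 12, 14, 16, 17, 18, 21, 24, 25, 27, 28, 32, 34, 36, 37, 42}.

1 2 3 4 6 7 8 9 12 14 16 17 18 21 24 25 27 28 32 34 36 37 42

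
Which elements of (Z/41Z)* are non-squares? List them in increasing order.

3,6,7,11,12,13,14,15,17,19,22,24,26,27,28,29,30,34,35,38

Square k = 1,…,20 (k and 41−k give the same square):
1²=1, 2²=4, 3²=9, 4²=16, 5²=25, 6²=36, 7²≡8, 8²≡23, 9²≡40, 10²≡18, 11²≡39, 12²≡21, 13²≡5, 14²≡32, 15²≡20, 16²≡10, 17²≡2, 18²≡37, 19²≡33, 20²≡31 (mod 41).
The residues are {1, 2, 4, 5, 8, 9, 10, 16, 18, 20, 21, 23, 25, 31, 32, 33, 36, 37, 39, 40}; the non-residues are the remaining 20 nonzero classes.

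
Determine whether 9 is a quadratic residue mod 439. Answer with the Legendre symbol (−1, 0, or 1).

1

Euler's criterion: (9/439) ≡ 9^219 (mod 439).
9^2 ≡ 81 (mod 439)
9^4 ≡ 415 (mod 439)
9^8 ≡ 137 (mod 439)
9^16 ≡ 331 (mod 439)
9^32 ≡ 250 (mod 439)
9^64 ≡ 162 (mod 439)
9^128 ≡ 343 (mod 439)
9^219 = 9^(128+64+16+8+2+1) ≡ 1 (mod 439).
Result is 1, so (9/439) = 1.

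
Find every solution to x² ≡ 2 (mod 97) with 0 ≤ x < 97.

97 ≡ 1 (mod 4), so we find a root by search.
Trying successive values, 14² = 196 ≡ 2 (mod 97). The other root is 97 − 14 = 83.

14, 83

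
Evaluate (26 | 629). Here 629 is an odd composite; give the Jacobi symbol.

Pull out 2: since 629 ≡ 5 (mod 8), (2/629) = -1.
Reciprocity: 13 ≡ 1 and 629 ≡ 1 (mod 4), so (13/629) = +(629/13).
Reduce top mod 13: now compute (5/13).
Reciprocity: 5 ≡ 1 and 13 ≡ 1 (mod 4), so (5/13) = +(13/5).
Reduce top mod 5: now compute (3/5).
Reciprocity: 3 ≡ 3 and 5 ≡ 1 (mod 4), so (3/5) = +(5/3).
Reduce top mod 3: now compute (2/3).
Pull out 2: since 3 ≡ 3 (mod 8), (2/3) = -1.
Reached (1/3) = 1. Collecting the sign flips along the way, the symbol is +1.

1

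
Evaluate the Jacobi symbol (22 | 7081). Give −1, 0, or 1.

Pull out 2: since 7081 ≡ 1 (mod 8), (2/7081) = +1.
Reciprocity: 11 ≡ 3 and 7081 ≡ 1 (mod 4), so (11/7081) = +(7081/11).
Reduce top mod 11: now compute (8/11).
Pull out 2^3: since 11 ≡ 3 (mod 8), (2/11) = -1, so (2/11)^3 = -1.
Reached (1/11) = 1. Collecting the sign flips along the way, the symbol is -1.

-1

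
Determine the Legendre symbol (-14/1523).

-1

First reduce: -14 ≡ 1509 (mod 1523).
Reciprocity: 1509 ≡ 1 and 1523 ≡ 3 (mod 4), so (1509/1523) = +(1523/1509).
Reduce top mod 1509: now compute (14/1509).
Pull out 2: since 1509 ≡ 5 (mod 8), (2/1509) = -1.
Reciprocity: 7 ≡ 3 and 1509 ≡ 1 (mod 4), so (7/1509) = +(1509/7).
Reduce top mod 7: now compute (4/7).
Pull out 2^2: since 7 ≡ 7 (mod 8), (2/7) = +1, so (2/7)^2 = +1.
Reached (1/7) = 1. Collecting the sign flips along the way, the symbol is -1.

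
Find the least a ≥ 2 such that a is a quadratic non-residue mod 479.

(2/479) = +1, so 2 is a residue.
(3/479) = +1, so 3 is a residue.
(4/479) = +1, so 4 is a residue.
(5/479) = +1, so 5 is a residue.
(6/479) = +1, so 6 is a residue.
(7/479) = +1, so 7 is a residue.
(8/479) = +1, so 8 is a residue.
(9/479) = +1, so 9 is a residue.
(10/479) = +1, so 10 is a residue.
(11/479) = +1, so 11 is a residue.
(12/479) = +1, so 12 is a residue.
(13/479) = −1, so 13 is the smallest positive non-residue mod 479.

13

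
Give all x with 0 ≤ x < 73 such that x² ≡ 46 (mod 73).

22, 51

73 ≡ 1 (mod 4), so we find a root by search.
Trying successive values, 22² = 484 ≡ 46 (mod 73). The other root is 73 − 22 = 51.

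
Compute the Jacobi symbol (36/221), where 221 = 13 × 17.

1

Pull out 2^2: since 221 ≡ 5 (mod 8), (2/221) = -1, so (2/221)^2 = +1.
Reciprocity: 9 ≡ 1 and 221 ≡ 1 (mod 4), so (9/221) = +(221/9).
Reduce top mod 9: now compute (5/9).
Reciprocity: 5 ≡ 1 and 9 ≡ 1 (mod 4), so (5/9) = +(9/5).
Reduce top mod 5: now compute (4/5).
Pull out 2^2: since 5 ≡ 5 (mod 8), (2/5) = -1, so (2/5)^2 = +1.
Reached (1/5) = 1. Collecting the sign flips along the way, the symbol is +1.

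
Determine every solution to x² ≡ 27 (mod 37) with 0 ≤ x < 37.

8, 29

37 ≡ 1 (mod 4), so we find a root by search.
Trying successive values, 8² = 64 ≡ 27 (mod 37). The other root is 37 − 8 = 29.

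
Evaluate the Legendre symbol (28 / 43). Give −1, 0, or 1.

Euler's criterion: (28/43) ≡ 28^21 (mod 43).
28^2 ≡ 10 (mod 43)
28^4 ≡ 14 (mod 43)
28^8 ≡ 24 (mod 43)
28^16 ≡ 17 (mod 43)
28^21 = 28^(16+4+1) ≡ 42 (mod 43).
Result is 42 ≡ −1, so (28/43) = −1.

-1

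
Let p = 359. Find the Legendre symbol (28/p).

Euler's criterion: (28/359) ≡ 28^179 (mod 359).
28^2 ≡ 66 (mod 359)
28^4 ≡ 48 (mod 359)
28^8 ≡ 150 (mod 359)
28^16 ≡ 242 (mod 359)
28^32 ≡ 47 (mod 359)
28^64 ≡ 55 (mod 359)
28^128 ≡ 153 (mod 359)
28^179 = 28^(128+32+16+2+1) ≡ 358 (mod 359).
Result is 358 ≡ −1, so (28/359) = −1.

-1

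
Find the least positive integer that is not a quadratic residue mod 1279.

(2/1279) = +1, so 2 is a residue.
(3/1279) = −1, so 3 is the smallest positive non-residue mod 1279.

3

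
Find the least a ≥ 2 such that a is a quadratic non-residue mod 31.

(2/31) = +1, so 2 is a residue.
(3/31) = −1, so 3 is the smallest positive non-residue mod 31.

3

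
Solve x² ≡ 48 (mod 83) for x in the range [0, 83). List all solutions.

31, 52

Since 83 ≡ 3 (mod 4), a square root of 48 is 48^((83+1)/4) = 48^21 mod 83.
Repeated squaring: 48^2≡63, 48^4≡68, 48^8≡59, 48^16≡78 (mod 83).
48^21 = 48^(16+4+1) ≡ 31 (mod 83).
Check: 31² = 961 ≡ 48 (mod 83). The two roots are 31 and 52.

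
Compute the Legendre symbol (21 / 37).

1

Reciprocity: 21 ≡ 1 and 37 ≡ 1 (mod 4), so (21/37) = +(37/21).
Reduce top mod 21: now compute (16/21).
Pull out 2^4: since 21 ≡ 5 (mod 8), (2/21) = -1, so (2/21)^4 = +1.
Reached (1/21) = 1. Collecting the sign flips along the way, the symbol is +1.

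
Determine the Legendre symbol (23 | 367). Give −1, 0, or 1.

Euler's criterion: (23/367) ≡ 23^183 (mod 367).
23^2 ≡ 162 (mod 367)
23^4 ≡ 187 (mod 367)
23^8 ≡ 104 (mod 367)
23^16 ≡ 173 (mod 367)
23^32 ≡ 202 (mod 367)
23^64 ≡ 67 (mod 367)
23^128 ≡ 85 (mod 367)
23^183 = 23^(128+32+16+4+2+1) ≡ 1 (mod 367).
Result is 1, so (23/367) = 1.

1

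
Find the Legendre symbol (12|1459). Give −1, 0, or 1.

Pull out 2^2: since 1459 ≡ 3 (mod 8), (2/1459) = -1, so (2/1459)^2 = +1.
Reciprocity: 3 ≡ 3 and 1459 ≡ 3 (mod 4), so (3/1459) = −(1459/3).
Reduce top mod 3: now compute (1/3).
Reached (1/3) = 1. Collecting the sign flips along the way, the symbol is -1.

-1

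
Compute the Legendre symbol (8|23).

Pull out 2^3: since 23 ≡ 7 (mod 8), (2/23) = +1, so (2/23)^3 = +1.
Reached (1/23) = 1. Collecting the sign flips along the way, the symbol is +1.

1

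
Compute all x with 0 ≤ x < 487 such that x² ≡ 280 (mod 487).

188, 299

Since 487 ≡ 3 (mod 4), a square root of 280 is 280^((487+1)/4) = 280^122 mod 487.
Repeated squaring: 280^2≡480, 280^4≡49, 280^8≡453, 280^16≡182, 280^32≡8, 280^64≡64 (mod 487).
280^122 = 280^(64+32+16+8+2) ≡ 299 (mod 487).
Check: 299² = 89401 ≡ 280 (mod 487). The two roots are 188 and 299.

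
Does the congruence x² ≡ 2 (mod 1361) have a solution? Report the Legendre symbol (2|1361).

1

Pull out 2: since 1361 ≡ 1 (mod 8), (2/1361) = +1.
Reached (1/1361) = 1. Collecting the sign flips along the way, the symbol is +1.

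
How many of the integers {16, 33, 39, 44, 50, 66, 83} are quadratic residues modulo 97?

(16/97) = +1 → QR.
(33/97) = +1 → QR.
(39/97) = -1 → non-residue.
(44/97) = +1 → QR.
(50/97) = +1 → QR.
(66/97) = +1 → QR.
(83/97) = -1 → non-residue.
Total quadratic residues among the 7: 5.

5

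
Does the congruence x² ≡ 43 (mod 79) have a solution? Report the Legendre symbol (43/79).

-1

Euler's criterion: (43/79) ≡ 43^39 (mod 79).
43^2 ≡ 32 (mod 79)
43^4 ≡ 76 (mod 79)
43^8 ≡ 9 (mod 79)
43^16 ≡ 2 (mod 79)
43^32 ≡ 4 (mod 79)
43^39 = 43^(32+4+2+1) ≡ 78 (mod 79).
Result is 78 ≡ −1, so (43/79) = −1.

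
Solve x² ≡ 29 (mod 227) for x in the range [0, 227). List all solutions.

Since 227 ≡ 3 (mod 4), a square root of 29 is 29^((227+1)/4) = 29^57 mod 227.
Repeated squaring: 29^2≡160, 29^4≡176, 29^8≡104, 29^16≡147, 29^32≡44 (mod 227).
29^57 = 29^(32+16+8+1) ≡ 16 (mod 227).
Check: 16² = 256 ≡ 29 (mod 227). The two roots are 16 and 211.

16, 211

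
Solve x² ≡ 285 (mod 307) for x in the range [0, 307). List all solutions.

Since 307 ≡ 3 (mod 4), a square root of 285 is 285^((307+1)/4) = 285^77 mod 307.
Repeated squaring: 285^2≡177, 285^4≡15, 285^8≡225, 285^16≡277, 285^32≡286, 285^64≡134 (mod 307).
285^77 = 285^(64+8+4+1) ≡ 63 (mod 307).
Check: 63² = 3969 ≡ 285 (mod 307). The two roots are 63 and 244.

63, 244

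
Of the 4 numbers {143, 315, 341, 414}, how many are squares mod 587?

2

(143/587) = +1 → QR.
(315/587) = -1 → non-residue.
(341/587) = -1 → non-residue.
(414/587) = +1 → QR.
Total quadratic residues among the 4: 2.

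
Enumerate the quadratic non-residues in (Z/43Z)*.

2, 3, 5, 7, 8, 12, 18, 19, 20, 22, 26, 27, 28, 29, 30, 32, 33, 34, 37, 39, 42

Square k = 1,…,21 (k and 43−k give the same square):
1²=1, 2²=4, 3²=9, 4²=16, 5²=25, 6²=36, 7²≡6, 8²≡21, 9²≡38, 10²≡14, 11²≡35, 12²≡15, 13²≡40, 14²≡24, 15²≡10, 16²≡41, 17²≡31, 18²≡23, 19²≡17, 20²≡13, 21²≡11 (mod 43).
The residues are {1, 4, 6, 9, 10, 11, 13, 14, 15, 16, 17, 21, 23, 24, 25, 31, 35, 36, 38, 40, 41}; the non-residues are the remaining 21 nonzero classes.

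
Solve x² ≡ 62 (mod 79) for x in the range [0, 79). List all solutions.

33, 46

Since 79 ≡ 3 (mod 4), a square root of 62 is 62^((79+1)/4) = 62^20 mod 79.
Repeated squaring: 62^2≡52, 62^4≡18, 62^8≡8, 62^16≡64 (mod 79).
62^20 = 62^(16+4) ≡ 46 (mod 79).
Check: 46² = 2116 ≡ 62 (mod 79). The two roots are 33 and 46.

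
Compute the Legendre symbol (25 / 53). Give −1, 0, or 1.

1

Reciprocity: 25 ≡ 1 and 53 ≡ 1 (mod 4), so (25/53) = +(53/25).
Reduce top mod 25: now compute (3/25).
Reciprocity: 3 ≡ 3 and 25 ≡ 1 (mod 4), so (3/25) = +(25/3).
Reduce top mod 3: now compute (1/3).
Reached (1/3) = 1. Collecting the sign flips along the way, the symbol is +1.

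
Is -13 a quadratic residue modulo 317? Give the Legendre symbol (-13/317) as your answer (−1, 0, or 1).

First reduce: -13 ≡ 304 (mod 317).
Pull out 2^4: since 317 ≡ 5 (mod 8), (2/317) = -1, so (2/317)^4 = +1.
Reciprocity: 19 ≡ 3 and 317 ≡ 1 (mod 4), so (19/317) = +(317/19).
Reduce top mod 19: now compute (13/19).
Reciprocity: 13 ≡ 1 and 19 ≡ 3 (mod 4), so (13/19) = +(19/13).
Reduce top mod 13: now compute (6/13).
Pull out 2: since 13 ≡ 5 (mod 8), (2/13) = -1.
Reciprocity: 3 ≡ 3 and 13 ≡ 1 (mod 4), so (3/13) = +(13/3).
Reduce top mod 3: now compute (1/3).
Reached (1/3) = 1. Collecting the sign flips along the way, the symbol is -1.

-1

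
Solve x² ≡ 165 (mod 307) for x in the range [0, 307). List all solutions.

127, 180

Since 307 ≡ 3 (mod 4), a square root of 165 is 165^((307+1)/4) = 165^77 mod 307.
Repeated squaring: 165^2≡209, 165^4≡87, 165^8≡201, 165^16≡184, 165^32≡86, 165^64≡28 (mod 307).
165^77 = 165^(64+8+4+1) ≡ 127 (mod 307).
Check: 127² = 16129 ≡ 165 (mod 307). The two roots are 127 and 180.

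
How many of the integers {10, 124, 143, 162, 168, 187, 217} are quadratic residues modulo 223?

(10/223) = -1 → non-residue.
(124/223) = +1 → QR.
(143/223) = +1 → QR.
(162/223) = +1 → QR.
(168/223) = -1 → non-residue.
(187/223) = -1 → non-residue.
(217/223) = +1 → QR.
Total quadratic residues among the 7: 4.

4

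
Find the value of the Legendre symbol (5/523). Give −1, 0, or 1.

-1

Euler's criterion: (5/523) ≡ 5^261 (mod 523).
5^2 ≡ 25 (mod 523)
5^4 ≡ 102 (mod 523)
5^8 ≡ 467 (mod 523)
5^16 ≡ 521 (mod 523)
5^32 ≡ 4 (mod 523)
5^64 ≡ 16 (mod 523)
5^128 ≡ 256 (mod 523)
5^256 ≡ 161 (mod 523)
5^261 = 5^(256+4+1) ≡ 522 (mod 523).
Result is 522 ≡ −1, so (5/523) = −1.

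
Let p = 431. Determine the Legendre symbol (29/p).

1

Reciprocity: 29 ≡ 1 and 431 ≡ 3 (mod 4), so (29/431) = +(431/29).
Reduce top mod 29: now compute (25/29).
Reciprocity: 25 ≡ 1 and 29 ≡ 1 (mod 4), so (25/29) = +(29/25).
Reduce top mod 25: now compute (4/25).
Pull out 2^2: since 25 ≡ 1 (mod 8), (2/25) = +1, so (2/25)^2 = +1.
Reached (1/25) = 1. Collecting the sign flips along the way, the symbol is +1.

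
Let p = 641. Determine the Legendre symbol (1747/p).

First reduce: 1747 ≡ 465 (mod 641).
Reciprocity: 465 ≡ 1 and 641 ≡ 1 (mod 4), so (465/641) = +(641/465).
Reduce top mod 465: now compute (176/465).
Pull out 2^4: since 465 ≡ 1 (mod 8), (2/465) = +1, so (2/465)^4 = +1.
Reciprocity: 11 ≡ 3 and 465 ≡ 1 (mod 4), so (11/465) = +(465/11).
Reduce top mod 11: now compute (3/11).
Reciprocity: 3 ≡ 3 and 11 ≡ 3 (mod 4), so (3/11) = −(11/3).
Reduce top mod 3: now compute (2/3).
Pull out 2: since 3 ≡ 3 (mod 8), (2/3) = -1.
Reached (1/3) = 1. Collecting the sign flips along the way, the symbol is +1.

1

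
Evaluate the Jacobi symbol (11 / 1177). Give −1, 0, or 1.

Reciprocity: 11 ≡ 3 and 1177 ≡ 1 (mod 4), so (11/1177) = +(1177/11).
Reduce top mod 11: now compute (0/11).
Top reduces to 0: gcd > 1, so the symbol is 0.

0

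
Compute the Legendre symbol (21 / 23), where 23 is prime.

Reciprocity: 21 ≡ 1 and 23 ≡ 3 (mod 4), so (21/23) = +(23/21).
Reduce top mod 21: now compute (2/21).
Pull out 2: since 21 ≡ 5 (mod 8), (2/21) = -1.
Reached (1/21) = 1. Collecting the sign flips along the way, the symbol is -1.

-1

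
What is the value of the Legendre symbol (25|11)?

First reduce: 25 ≡ 3 (mod 11).
Reciprocity: 3 ≡ 3 and 11 ≡ 3 (mod 4), so (3/11) = −(11/3).
Reduce top mod 3: now compute (2/3).
Pull out 2: since 3 ≡ 3 (mod 8), (2/3) = -1.
Reached (1/3) = 1. Collecting the sign flips along the way, the symbol is +1.

1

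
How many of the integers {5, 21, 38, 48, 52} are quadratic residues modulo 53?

2

(5/53) = -1 → non-residue.
(21/53) = -1 → non-residue.
(38/53) = +1 → QR.
(48/53) = -1 → non-residue.
(52/53) = +1 → QR.
Total quadratic residues among the 5: 2.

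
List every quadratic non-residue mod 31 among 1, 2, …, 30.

3,6,11,12,13,15,17,21,22,23,24,26,27,29,30

Square k = 1,…,15 (k and 31−k give the same square):
1²=1, 2²=4, 3²=9, 4²=16, 5²=25, 6²≡5, 7²≡18, 8²≡2, 9²≡19, 10²≡7, 11²≡28, 12²≡20, 13²≡14, 14²≡10, 15²≡8 (mod 31).
The residues are {1, 2, 4, 5, 7, 8, 9, 10, 14, 16, 18, 19, 20, 25, 28}; the non-residues are the remaining 15 nonzero classes.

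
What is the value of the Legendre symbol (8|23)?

Pull out 2^3: since 23 ≡ 7 (mod 8), (2/23) = +1, so (2/23)^3 = +1.
Reached (1/23) = 1. Collecting the sign flips along the way, the symbol is +1.

1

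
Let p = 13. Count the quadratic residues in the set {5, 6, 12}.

1

(5/13) = -1 → non-residue.
(6/13) = -1 → non-residue.
(12/13) = +1 → QR.
Total quadratic residues among the 3: 1.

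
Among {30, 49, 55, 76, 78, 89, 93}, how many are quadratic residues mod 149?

(30/149) = +1 → QR.
(49/149) = +1 → QR.
(55/149) = -1 → non-residue.
(76/149) = +1 → QR.
(78/149) = -1 → non-residue.
(89/149) = -1 → non-residue.
(93/149) = -1 → non-residue.
Total quadratic residues among the 7: 3.

3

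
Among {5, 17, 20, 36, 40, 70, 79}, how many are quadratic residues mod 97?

(5/97) = -1 → non-residue.
(17/97) = -1 → non-residue.
(20/97) = -1 → non-residue.
(36/97) = +1 → QR.
(40/97) = -1 → non-residue.
(70/97) = +1 → QR.
(79/97) = +1 → QR.
Total quadratic residues among the 7: 3.

3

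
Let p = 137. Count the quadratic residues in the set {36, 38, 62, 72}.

3

(36/137) = +1 → QR.
(38/137) = +1 → QR.
(62/137) = -1 → non-residue.
(72/137) = +1 → QR.
Total quadratic residues among the 4: 3.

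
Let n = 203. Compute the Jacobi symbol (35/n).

Reciprocity: 35 ≡ 3 and 203 ≡ 3 (mod 4), so (35/203) = −(203/35).
Reduce top mod 35: now compute (28/35).
Pull out 2^2: since 35 ≡ 3 (mod 8), (2/35) = -1, so (2/35)^2 = +1.
Reciprocity: 7 ≡ 3 and 35 ≡ 3 (mod 4), so (7/35) = −(35/7).
Reduce top mod 7: now compute (0/7).
Top reduces to 0: gcd > 1, so the symbol is 0.

0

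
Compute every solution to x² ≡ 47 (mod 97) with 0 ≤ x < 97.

12, 85

97 ≡ 1 (mod 4), so we find a root by search.
Trying successive values, 12² = 144 ≡ 47 (mod 97). The other root is 97 − 12 = 85.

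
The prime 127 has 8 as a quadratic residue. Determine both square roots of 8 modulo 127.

32, 95

Since 127 ≡ 3 (mod 4), a square root of 8 is 8^((127+1)/4) = 8^32 mod 127.
Repeated squaring: 8^2≡64, 8^4≡32, 8^8≡8, 8^16≡64, 8^32≡32 (mod 127).
8^32 = 8^(32) ≡ 32 (mod 127).
Check: 32² = 1024 ≡ 8 (mod 127). The two roots are 32 and 95.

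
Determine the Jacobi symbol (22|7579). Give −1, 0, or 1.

0

Pull out 2: since 7579 ≡ 3 (mod 8), (2/7579) = -1.
Reciprocity: 11 ≡ 3 and 7579 ≡ 3 (mod 4), so (11/7579) = −(7579/11).
Reduce top mod 11: now compute (0/11).
Top reduces to 0: gcd > 1, so the symbol is 0.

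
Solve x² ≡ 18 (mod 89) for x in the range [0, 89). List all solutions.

89 ≡ 1 (mod 4), so we find a root by search.
Trying successive values, 14² = 196 ≡ 18 (mod 89). The other root is 89 − 14 = 75.

14, 75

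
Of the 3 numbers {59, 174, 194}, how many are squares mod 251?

(59/251) = -1 → non-residue.
(174/251) = +1 → QR.
(194/251) = +1 → QR.
Total quadratic residues among the 3: 2.

2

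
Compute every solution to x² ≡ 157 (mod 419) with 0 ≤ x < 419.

Since 419 ≡ 3 (mod 4), a square root of 157 is 157^((419+1)/4) = 157^105 mod 419.
Repeated squaring: 157^2≡347, 157^4≡156, 157^8≡34, 157^16≡318, 157^32≡145, 157^64≡75 (mod 419).
157^105 = 157^(64+32+8+1) ≡ 395 (mod 419).
Check: 395² = 156025 ≡ 157 (mod 419). The two roots are 24 and 395.

24, 395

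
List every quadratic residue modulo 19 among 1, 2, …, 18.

Square k = 1,…,9 (k and 19−k give the same square):
1²=1, 2²=4, 3²=9, 4²=16, 5²≡6, 6²≡17, 7²≡11, 8²≡7, 9²≡5 (mod 19).
So the quadratic residues mod 19 are {1, 4, 5, 6, 7, 9, 11, 16, 17}.

1 4 5 6 7 9 11 16 17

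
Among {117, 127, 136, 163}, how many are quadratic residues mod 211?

3

(117/211) = +1 → QR.
(127/211) = -1 → non-residue.
(136/211) = +1 → QR.
(163/211) = +1 → QR.
Total quadratic residues among the 4: 3.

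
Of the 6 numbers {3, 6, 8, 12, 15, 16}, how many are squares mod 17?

(3/17) = -1 → non-residue.
(6/17) = -1 → non-residue.
(8/17) = +1 → QR.
(12/17) = -1 → non-residue.
(15/17) = +1 → QR.
(16/17) = +1 → QR.
Total quadratic residues among the 6: 3.

3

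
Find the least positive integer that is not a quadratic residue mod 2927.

5

(2/2927) = +1, so 2 is a residue.
(3/2927) = +1, so 3 is a residue.
(4/2927) = +1, so 4 is a residue.
(5/2927) = −1, so 5 is the smallest positive non-residue mod 2927.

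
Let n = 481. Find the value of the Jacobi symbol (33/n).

Reciprocity: 33 ≡ 1 and 481 ≡ 1 (mod 4), so (33/481) = +(481/33).
Reduce top mod 33: now compute (19/33).
Reciprocity: 19 ≡ 3 and 33 ≡ 1 (mod 4), so (19/33) = +(33/19).
Reduce top mod 19: now compute (14/19).
Pull out 2: since 19 ≡ 3 (mod 8), (2/19) = -1.
Reciprocity: 7 ≡ 3 and 19 ≡ 3 (mod 4), so (7/19) = −(19/7).
Reduce top mod 7: now compute (5/7).
Reciprocity: 5 ≡ 1 and 7 ≡ 3 (mod 4), so (5/7) = +(7/5).
Reduce top mod 5: now compute (2/5).
Pull out 2: since 5 ≡ 5 (mod 8), (2/5) = -1.
Reached (1/5) = 1. Collecting the sign flips along the way, the symbol is -1.

-1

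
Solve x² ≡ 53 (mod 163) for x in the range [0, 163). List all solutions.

78, 85

Since 163 ≡ 3 (mod 4), a square root of 53 is 53^((163+1)/4) = 53^41 mod 163.
Repeated squaring: 53^2≡38, 53^4≡140, 53^8≡40, 53^16≡133, 53^32≡85 (mod 163).
53^41 = 53^(32+8+1) ≡ 85 (mod 163).
Check: 85² = 7225 ≡ 53 (mod 163). The two roots are 78 and 85.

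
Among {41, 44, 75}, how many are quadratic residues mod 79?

1

(41/79) = -1 → non-residue.
(44/79) = +1 → QR.
(75/79) = -1 → non-residue.
Total quadratic residues among the 3: 1.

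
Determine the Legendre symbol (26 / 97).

Euler's criterion: (26/97) ≡ 26^48 (mod 97).
26^2 ≡ 94 (mod 97)
26^4 ≡ 9 (mod 97)
26^8 ≡ 81 (mod 97)
26^16 ≡ 62 (mod 97)
26^32 ≡ 61 (mod 97)
26^48 = 26^(32+16) ≡ 96 (mod 97).
Result is 96 ≡ −1, so (26/97) = −1.

-1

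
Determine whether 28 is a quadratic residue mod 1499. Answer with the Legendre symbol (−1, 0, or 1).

-1

Pull out 2^2: since 1499 ≡ 3 (mod 8), (2/1499) = -1, so (2/1499)^2 = +1.
Reciprocity: 7 ≡ 3 and 1499 ≡ 3 (mod 4), so (7/1499) = −(1499/7).
Reduce top mod 7: now compute (1/7).
Reached (1/7) = 1. Collecting the sign flips along the way, the symbol is -1.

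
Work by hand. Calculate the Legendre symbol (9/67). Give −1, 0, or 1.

1

Euler's criterion: (9/67) ≡ 9^33 (mod 67).
9^2 ≡ 14 (mod 67)
9^4 ≡ 62 (mod 67)
9^8 ≡ 25 (mod 67)
9^16 ≡ 22 (mod 67)
9^32 ≡ 15 (mod 67)
9^33 = 9^(32+1) ≡ 1 (mod 67).
Result is 1, so (9/67) = 1.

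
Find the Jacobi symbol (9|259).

1

Reciprocity: 9 ≡ 1 and 259 ≡ 3 (mod 4), so (9/259) = +(259/9).
Reduce top mod 9: now compute (7/9).
Reciprocity: 7 ≡ 3 and 9 ≡ 1 (mod 4), so (7/9) = +(9/7).
Reduce top mod 7: now compute (2/7).
Pull out 2: since 7 ≡ 7 (mod 8), (2/7) = +1.
Reached (1/7) = 1. Collecting the sign flips along the way, the symbol is +1.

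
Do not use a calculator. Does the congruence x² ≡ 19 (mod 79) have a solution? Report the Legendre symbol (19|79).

Reciprocity: 19 ≡ 3 and 79 ≡ 3 (mod 4), so (19/79) = −(79/19).
Reduce top mod 19: now compute (3/19).
Reciprocity: 3 ≡ 3 and 19 ≡ 3 (mod 4), so (3/19) = −(19/3).
Reduce top mod 3: now compute (1/3).
Reached (1/3) = 1. Collecting the sign flips along the way, the symbol is +1.

1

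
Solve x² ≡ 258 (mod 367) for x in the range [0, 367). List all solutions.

Since 367 ≡ 3 (mod 4), a square root of 258 is 258^((367+1)/4) = 258^92 mod 367.
Repeated squaring: 258^2≡137, 258^4≡52, 258^8≡135, 258^16≡242, 258^32≡211, 258^64≡114 (mod 367).
258^92 = 258^(64+16+8+4) ≡ 25 (mod 367).
Check: 25² = 625 ≡ 258 (mod 367). The two roots are 25 and 342.

25, 342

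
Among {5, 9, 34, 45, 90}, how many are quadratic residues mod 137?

(5/137) = -1 → non-residue.
(9/137) = +1 → QR.
(34/137) = +1 → QR.
(45/137) = -1 → non-residue.
(90/137) = -1 → non-residue.
Total quadratic residues among the 5: 2.

2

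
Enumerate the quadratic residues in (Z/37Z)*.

Square k = 1,…,18 (k and 37−k give the same square):
1²=1, 2²=4, 3²=9, 4²=16, 5²=25, 6²=36, 7²≡12, 8²≡27, 9²≡7, 10²≡26, 11²≡10, 12²≡33, 13²≡21, 14²≡11, 15²≡3, 16²≡34, 17²≡30, 18²≡28 (mod 37).
So the quadratic residues mod 37 are {1, 3, 4, 7, 9, 10, 11, 12, 16, 21, 25, 26, 27, 28, 30, 33, 34, 36}.

1, 3, 4, 7, 9, 10, 11, 12, 16, 21, 25, 26, 27, 28, 30, 33, 34, 36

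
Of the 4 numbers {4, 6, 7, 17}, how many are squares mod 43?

(4/43) = +1 → QR.
(6/43) = +1 → QR.
(7/43) = -1 → non-residue.
(17/43) = +1 → QR.
Total quadratic residues among the 4: 3.

3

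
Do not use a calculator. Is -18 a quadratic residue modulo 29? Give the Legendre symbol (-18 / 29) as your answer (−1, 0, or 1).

First reduce: -18 ≡ 11 (mod 29).
Reciprocity: 11 ≡ 3 and 29 ≡ 1 (mod 4), so (11/29) = +(29/11).
Reduce top mod 11: now compute (7/11).
Reciprocity: 7 ≡ 3 and 11 ≡ 3 (mod 4), so (7/11) = −(11/7).
Reduce top mod 7: now compute (4/7).
Pull out 2^2: since 7 ≡ 7 (mod 8), (2/7) = +1, so (2/7)^2 = +1.
Reached (1/7) = 1. Collecting the sign flips along the way, the symbol is -1.

-1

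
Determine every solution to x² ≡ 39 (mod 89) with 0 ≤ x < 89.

22, 67

89 ≡ 1 (mod 4), so we find a root by search.
Trying successive values, 22² = 484 ≡ 39 (mod 89). The other root is 89 − 22 = 67.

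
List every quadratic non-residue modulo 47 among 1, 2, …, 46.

5, 10, 11, 13, 15, 19, 20, 22, 23, 26, 29, 30, 31, 33, 35, 38, 39, 40, 41, 43, 44, 45, 46

Square k = 1,…,23 (k and 47−k give the same square):
1²=1, 2²=4, 3²=9, 4²=16, 5²=25, 6²=36, 7²≡2, 8²≡17, 9²≡34, 10²≡6, 11²≡27, 12²≡3, 13²≡28, 14²≡8, 15²≡37, 16²≡21, 17²≡7, 18²≡42, 19²≡32, 20²≡24, 21²≡18, 22²≡14, 23²≡12 (mod 47).
The residues are {1, 2, 3, 4, 6, 7, 8, 9, 12, 14, 16, 17, 18, 21, 24, 25, 27, 28, 32, 34, 36, 37, 42}; the non-residues are the remaining 23 nonzero classes.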